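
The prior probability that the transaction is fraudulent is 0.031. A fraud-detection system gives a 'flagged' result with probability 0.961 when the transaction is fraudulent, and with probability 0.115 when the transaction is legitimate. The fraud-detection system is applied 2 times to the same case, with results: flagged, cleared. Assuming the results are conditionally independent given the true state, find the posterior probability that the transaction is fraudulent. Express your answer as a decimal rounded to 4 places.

With H the event that the transaction is fraudulent, the joint likelihood of the observed sequence is P(data|H) = 0.961·0.039 = 0.037479 and P(data|¬H) = 0.115·0.885 = 0.10178.
Bayes: P(H|data) = 0.031·0.037479 / (0.031·0.037479 + 0.969·0.10178) = 0.0011618/0.099782 = 0.0116.

Posterior P(H) ≈ 0.0116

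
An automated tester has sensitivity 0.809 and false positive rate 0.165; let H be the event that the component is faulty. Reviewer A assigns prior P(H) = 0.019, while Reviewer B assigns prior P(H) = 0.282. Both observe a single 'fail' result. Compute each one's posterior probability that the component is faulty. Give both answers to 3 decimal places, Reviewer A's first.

P('+'|H) = 0.809, P('+'|¬H) = 0.165.
Reviewer A: numerator 0.809·0.019 = 0.015371; evidence = 0.015371+0.165·0.981 = 0.17724; posterior = 0.087.
Reviewer B: numerator 0.809·0.282 = 0.22814; evidence = 0.22814+0.165·0.718 = 0.34661; posterior = 0.658.

Reviewer A: 0.087; Reviewer B: 0.658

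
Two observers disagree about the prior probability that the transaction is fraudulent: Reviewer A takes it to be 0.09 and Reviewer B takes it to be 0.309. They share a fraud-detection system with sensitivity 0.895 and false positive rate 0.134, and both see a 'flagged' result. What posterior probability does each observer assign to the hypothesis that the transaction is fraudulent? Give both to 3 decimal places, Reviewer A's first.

Reviewer A: 0.398; Reviewer B: 0.749

P('+'|H) = 0.895, P('+'|¬H) = 0.134.
Reviewer A: numerator 0.895·0.09 = 0.080550; evidence = 0.080550+0.134·0.91 = 0.20249; posterior = 0.398.
Reviewer B: numerator 0.895·0.309 = 0.27655; evidence = 0.27655+0.134·0.691 = 0.36915; posterior = 0.749.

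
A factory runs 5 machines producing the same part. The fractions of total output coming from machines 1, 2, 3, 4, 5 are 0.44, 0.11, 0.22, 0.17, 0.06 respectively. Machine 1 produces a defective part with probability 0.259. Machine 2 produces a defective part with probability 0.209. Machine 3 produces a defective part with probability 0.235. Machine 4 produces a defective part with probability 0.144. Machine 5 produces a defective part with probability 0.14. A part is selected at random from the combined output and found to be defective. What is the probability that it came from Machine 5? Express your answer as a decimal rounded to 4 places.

P(defective|M1) = 0.259; P(defective|M2) = 0.209; P(defective|M3) = 0.235; P(defective|M4) = 0.144; P(defective|M5) = 0.14.
Prior × likelihood for each source: 0.44·0.259=0.1140, 0.11·0.209=0.02299, 0.22·0.235=0.05170, 0.17·0.144=0.02448, 0.06·0.14=0.008400. Summing gives P(defective) = 0.22153.
P(Machine 5 | defective) = 0.008400 / 0.22153 = 0.0379.

Posterior probability ≈ 0.0379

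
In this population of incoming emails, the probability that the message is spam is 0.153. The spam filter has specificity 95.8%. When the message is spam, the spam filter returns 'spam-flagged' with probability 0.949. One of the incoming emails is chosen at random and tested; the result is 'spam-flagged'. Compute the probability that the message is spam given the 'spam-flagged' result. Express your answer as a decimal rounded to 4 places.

Let H be the event that the message is spam. P(H) = 0.153, so P(¬H) = 0.847. With E the 'spam-flagged' result, P(E|H) = 0.949 and P(E|¬H) = 0.042.
P(E) = 0.949·0.153 + 0.042·0.847 = 0.14520 + 0.035574 = 0.18077.
By Bayes' theorem, P(H|E) = 0.14520 / 0.18077 = 0.8032.

P(H | E) ≈ 0.8032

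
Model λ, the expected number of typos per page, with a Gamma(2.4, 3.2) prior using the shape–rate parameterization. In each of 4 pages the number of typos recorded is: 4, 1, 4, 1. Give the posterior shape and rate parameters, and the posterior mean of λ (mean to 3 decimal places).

Posterior: Gamma(shape=12.4, rate=7.2); mean ≈ 1.722

The Poisson likelihood adds the total count to the shape and the number of exposure periods to the rate. Here ∑xᵢ = 10 and n = 4, so shape 2.4→12.4 and rate 3.2→7.2.
Posterior mean = shape/rate = 12.4/7.2 = 1.722.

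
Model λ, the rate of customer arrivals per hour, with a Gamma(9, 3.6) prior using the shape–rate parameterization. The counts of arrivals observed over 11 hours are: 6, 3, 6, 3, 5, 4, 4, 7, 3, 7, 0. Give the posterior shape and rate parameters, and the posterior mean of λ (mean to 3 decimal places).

Total count ∑xᵢ = 48 over n = 11 hours.
Gamma is conjugate to the Poisson likelihood: posterior is Gamma(shape = 9+48 = 57, rate = 3.6+11 = 14.6).
Posterior mean = shape/rate = 57/14.6 = 3.904.

Posterior: Gamma(shape=57, rate=14.6); mean ≈ 3.904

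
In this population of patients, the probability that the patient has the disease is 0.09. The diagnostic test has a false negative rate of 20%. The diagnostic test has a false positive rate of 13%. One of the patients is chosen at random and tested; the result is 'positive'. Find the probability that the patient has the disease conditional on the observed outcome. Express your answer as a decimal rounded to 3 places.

Write H for 'the patient has the disease'. Prior odds H:¬H = 0.09/0.91 = 0.098901. For the 'positive' outcome, the likelihood ratio is 0.8/0.13 = 6.1538.
Posterior odds = 0.098901 × 6.1538 = 0.60862, so P(H|E) = 0.60862/(1+0.60862) = 0.378.

P(H | E) ≈ 0.378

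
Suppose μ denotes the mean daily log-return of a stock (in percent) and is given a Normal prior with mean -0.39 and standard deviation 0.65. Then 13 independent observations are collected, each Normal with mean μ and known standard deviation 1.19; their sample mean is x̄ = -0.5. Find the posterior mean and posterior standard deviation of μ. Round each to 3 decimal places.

Posterior mean ≈ -0.477; posterior SD ≈ 0.294

Prior precision 1/τ₀² = 1/0.65² = 2.36686; data precision n/σ² = 13/1.19² = 9.18014.
Posterior precision = 2.36686 + 9.18014 = 11.5470, giving posterior SD = 1/√11.5470 = 0.294.
Posterior mean = (2.36686·-0.39 + 9.18014·-0.5) / 11.5470 = -0.477.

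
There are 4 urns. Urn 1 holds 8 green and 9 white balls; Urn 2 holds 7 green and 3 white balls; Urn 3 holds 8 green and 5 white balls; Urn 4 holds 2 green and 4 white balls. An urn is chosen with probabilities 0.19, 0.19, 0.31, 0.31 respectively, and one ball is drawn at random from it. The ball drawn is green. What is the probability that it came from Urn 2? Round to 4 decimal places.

Tabulate prior·likelihood by source: [1] prior 0.19, lik 0.4706, product 0.08941; [2] prior 0.19, lik 0.7, product 0.1330; [3] prior 0.31, lik 0.6154, product 0.1908; [4] prior 0.31, lik 0.3333, product 0.1033.
Normalizing constant = 0.51651; the posterior for Urn 2 is its product over the sum, 0.1330/0.51651 = 0.2575.

Posterior probability ≈ 0.2575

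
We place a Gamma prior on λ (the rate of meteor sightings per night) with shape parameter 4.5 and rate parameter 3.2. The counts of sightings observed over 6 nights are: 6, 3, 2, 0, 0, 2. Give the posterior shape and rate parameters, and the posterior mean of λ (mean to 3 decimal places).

Total count ∑xᵢ = 13 over n = 6 nights.
Gamma is conjugate to the Poisson likelihood: posterior is Gamma(shape = 4.5+13 = 17.5, rate = 3.2+6 = 9.2).
Posterior mean = shape/rate = 17.5/9.2 = 1.902.

Posterior: Gamma(shape=17.5, rate=9.2); mean ≈ 1.902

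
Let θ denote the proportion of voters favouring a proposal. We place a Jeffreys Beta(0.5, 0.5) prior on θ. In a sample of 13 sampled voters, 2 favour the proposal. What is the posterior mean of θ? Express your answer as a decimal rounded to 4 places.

Posterior mean ≈ 0.1786

The binomial likelihood is conjugate to the Beta prior: with 2 successes and 11 failures, the posterior is Beta(0.5+2, 0.5+11) = Beta(2.5, 11.5).
Posterior mean = α/(α+β) = 2.5/14 = 0.1786.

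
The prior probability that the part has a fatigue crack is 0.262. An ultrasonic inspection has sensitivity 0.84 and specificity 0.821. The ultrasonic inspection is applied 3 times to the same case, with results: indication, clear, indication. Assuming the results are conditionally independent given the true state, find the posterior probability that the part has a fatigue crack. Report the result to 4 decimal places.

With H the event that the part has a fatigue crack, the joint likelihood of the observed sequence is P(data|H) = 0.84·0.16·0.84 = 0.11290 and P(data|¬H) = 0.179·0.821·0.179 = 0.026306.
Bayes: P(H|data) = 0.262·0.11290 / (0.262·0.11290 + 0.738·0.026306) = 0.029579/0.048992 = 0.6037.

Posterior P(H) ≈ 0.6037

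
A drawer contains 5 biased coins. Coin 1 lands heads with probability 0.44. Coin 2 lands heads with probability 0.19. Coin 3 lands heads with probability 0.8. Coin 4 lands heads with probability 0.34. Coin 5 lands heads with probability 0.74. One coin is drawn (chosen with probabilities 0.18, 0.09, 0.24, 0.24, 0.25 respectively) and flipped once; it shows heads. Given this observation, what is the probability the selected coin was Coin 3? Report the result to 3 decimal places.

P(heads|C1) = 0.44; P(heads|C2) = 0.19; P(heads|C3) = 0.8; P(heads|C4) = 0.34; P(heads|C5) = 0.74.
Prior × likelihood for each source: 0.18·0.44=0.07920, 0.09·0.19=0.01710, 0.24·0.8=0.1920, 0.24·0.34=0.08160, 0.25·0.74=0.1850. Summing gives P(heads) = 0.55490.
P(Coin 3 | heads) = 0.1920 / 0.55490 = 0.346.

Posterior probability ≈ 0.346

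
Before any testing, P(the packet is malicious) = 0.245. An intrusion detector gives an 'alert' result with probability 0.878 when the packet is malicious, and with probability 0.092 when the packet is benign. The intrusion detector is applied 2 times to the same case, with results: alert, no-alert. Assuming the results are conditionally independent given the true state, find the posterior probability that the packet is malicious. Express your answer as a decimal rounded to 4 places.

With H the event that the packet is malicious, the joint likelihood of the observed sequence is P(data|H) = 0.878·0.122 = 0.10712 and P(data|¬H) = 0.092·0.908 = 0.083536.
Bayes: P(H|data) = 0.245·0.10712 / (0.245·0.10712 + 0.755·0.083536) = 0.026243/0.089313 = 0.2938.

Posterior P(H) ≈ 0.2938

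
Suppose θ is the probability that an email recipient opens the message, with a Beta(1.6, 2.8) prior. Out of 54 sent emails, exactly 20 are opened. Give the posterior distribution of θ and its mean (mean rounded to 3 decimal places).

Posterior: Beta(21.6, 36.8); mean ≈ 0.370

The binomial likelihood is conjugate to the Beta prior: with 20 successes and 34 failures, the posterior is Beta(1.6+20, 2.8+34) = Beta(21.6, 36.8).
Posterior mean = α/(α+β) = 21.6/58.4 = 0.370.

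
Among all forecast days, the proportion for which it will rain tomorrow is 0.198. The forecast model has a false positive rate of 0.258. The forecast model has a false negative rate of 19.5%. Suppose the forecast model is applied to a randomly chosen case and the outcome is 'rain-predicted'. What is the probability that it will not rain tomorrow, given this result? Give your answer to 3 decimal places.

P(¬H | E) ≈ 0.565

Let H be the event that it will rain tomorrow. P(H) = 0.198, so P(¬H) = 0.802. With E the 'rain-predicted' result, P(E|H) = 0.805 and P(E|¬H) = 0.258.
P(E) = 0.805·0.198 + 0.258·0.802 = 0.15939 + 0.20692 = 0.36631.
By Bayes' theorem, P(H|E) = 0.15939 / 0.36631 = 0.435. Hence P(¬H|E) = 1 − 0.435 = 0.565.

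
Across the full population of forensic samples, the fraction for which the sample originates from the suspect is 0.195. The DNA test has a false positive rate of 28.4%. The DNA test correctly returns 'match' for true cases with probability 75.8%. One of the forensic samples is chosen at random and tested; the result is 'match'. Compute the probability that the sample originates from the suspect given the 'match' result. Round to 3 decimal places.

P(H | E) ≈ 0.393

Let H be the event that the sample originates from the suspect. P(H) = 0.195, so P(¬H) = 0.805. With E the 'match' result, P(E|H) = 0.758 and P(E|¬H) = 0.284.
P(E) = 0.758·0.195 + 0.284·0.805 = 0.14781 + 0.22862 = 0.37643.
By Bayes' theorem, P(H|E) = 0.14781 / 0.37643 = 0.393.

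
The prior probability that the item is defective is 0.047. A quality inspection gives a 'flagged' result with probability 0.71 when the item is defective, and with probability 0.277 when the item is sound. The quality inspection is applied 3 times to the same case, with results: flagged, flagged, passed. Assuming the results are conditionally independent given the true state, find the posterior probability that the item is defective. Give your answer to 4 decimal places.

Posterior P(H) ≈ 0.1150

Let H be the event that the item is defective; start with P(H) = 0.047. P('flagged'|H) = 0.71, P('flagged'|¬H) = 0.277.
Update on result 1 ('flagged'): P(H) ← 0.71·0.0470 / (0.71·0.0470 + 0.277·0.9530) = 0.033370/0.29735 = 0.1122.
Update on result 2 ('flagged'): P(H) ← 0.71·0.1122 / (0.71·0.1122 + 0.277·0.8878) = 0.079679/0.32559 = 0.2447.
Update on result 3 ('passed'): P(H) ← 0.29·0.2447 / (0.29·0.2447 + 0.723·0.7553) = 0.070969/0.61704 = 0.1150.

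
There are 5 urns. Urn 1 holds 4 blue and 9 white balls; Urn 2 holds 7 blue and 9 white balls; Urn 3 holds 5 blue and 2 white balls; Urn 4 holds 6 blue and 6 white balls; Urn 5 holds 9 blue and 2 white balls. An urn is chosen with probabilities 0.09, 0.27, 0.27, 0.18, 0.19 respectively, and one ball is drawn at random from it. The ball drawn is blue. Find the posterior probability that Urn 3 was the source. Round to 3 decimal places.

Posterior probability ≈ 0.330

P(blue|Urn 1) = 0.3077; P(blue|Urn 2) = 0.4375; P(blue|Urn 3) = 0.7143; P(blue|Urn 4) = 0.5; P(blue|Urn 5) = 0.8182.
Prior × likelihood for each source: 0.09·0.3077=0.02769, 0.27·0.4375=0.1181, 0.27·0.7143=0.1929, 0.18·0.5=0.09000, 0.19·0.8182=0.1555. Summing gives P(blue) = 0.58413.
P(Urn 3 | blue) = 0.1929 / 0.58413 = 0.330.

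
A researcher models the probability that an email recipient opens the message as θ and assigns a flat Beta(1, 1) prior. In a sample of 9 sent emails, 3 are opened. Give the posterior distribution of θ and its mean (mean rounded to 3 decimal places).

The binomial likelihood is conjugate to the Beta prior: with 3 successes and 6 failures, the posterior is Beta(1+3, 1+6) = Beta(4, 7).
Posterior mean = α/(α+β) = 4/11 = 0.364.

Posterior: Beta(4, 7); mean ≈ 0.364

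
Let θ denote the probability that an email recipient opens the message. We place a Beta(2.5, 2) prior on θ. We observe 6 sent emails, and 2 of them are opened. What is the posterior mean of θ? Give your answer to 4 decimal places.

Observing 2 successes and 4 failures updates Beta(2.5, 2) by adding the success and failure counts to the two shape parameters: α = 2.5+2 = 4.5, β = 2+4 = 6.
Posterior mean = α/(α+β) = 4.5/10.5 = 0.4286.

Posterior mean ≈ 0.4286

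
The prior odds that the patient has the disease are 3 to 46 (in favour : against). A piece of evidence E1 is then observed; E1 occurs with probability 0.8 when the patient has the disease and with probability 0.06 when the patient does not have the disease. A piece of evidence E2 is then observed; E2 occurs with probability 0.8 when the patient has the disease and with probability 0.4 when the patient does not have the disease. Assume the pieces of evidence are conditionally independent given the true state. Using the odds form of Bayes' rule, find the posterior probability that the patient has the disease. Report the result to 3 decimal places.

Prior odds = 3/46 = 0.065217. In log-odds, ln(0.065217) = -2.7300.
Add log likelihood ratios: ln(13.333) + ln(2.0000) = 3.2834.
Posterior log-odds = 0.55339, so posterior odds = exp(0.55339) = 1.7391. Converting, P(H|E) = 1.7391/2.7391 = 0.635.

Posterior probability ≈ 0.635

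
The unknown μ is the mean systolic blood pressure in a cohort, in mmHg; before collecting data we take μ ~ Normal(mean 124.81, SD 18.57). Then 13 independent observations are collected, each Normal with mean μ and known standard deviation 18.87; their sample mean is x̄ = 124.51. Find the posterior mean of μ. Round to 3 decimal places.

Posterior mean ≈ 124.532

Prior precision 1/τ₀² = 1/18.57² = 0.00289985; data precision n/σ² = 13/18.87² = 0.0365090.
Posterior precision = 0.00289985 + 0.0365090 = 0.0394088.
Posterior mean = (0.00289985·124.81 + 0.0365090·124.51) / 0.0394088 = 124.532.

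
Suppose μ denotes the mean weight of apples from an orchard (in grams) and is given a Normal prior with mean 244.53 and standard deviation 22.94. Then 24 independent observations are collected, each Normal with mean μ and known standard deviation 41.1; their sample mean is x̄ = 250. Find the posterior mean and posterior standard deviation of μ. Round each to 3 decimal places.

With known σ, the Normal prior is conjugate. Weight on the data is w = (n/σ²)/(n/σ² + 1/τ₀²) = 0.0142078/(0.0142078+0.00190026) = 0.88203.
Posterior mean = w·x̄ + (1−w)·μ₀ = 0.88203·250 + 0.11797·244.53 = 249.355. Posterior variance = 1/(0.0142078+0.00190026) = 62.0806, so SD = 7.879.

Posterior mean ≈ 249.355; posterior SD ≈ 7.879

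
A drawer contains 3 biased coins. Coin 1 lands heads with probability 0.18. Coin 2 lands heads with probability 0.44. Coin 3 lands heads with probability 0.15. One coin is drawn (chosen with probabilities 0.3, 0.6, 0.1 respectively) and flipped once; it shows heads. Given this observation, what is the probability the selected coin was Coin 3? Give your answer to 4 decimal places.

P(heads|C1) = 0.18; P(heads|C2) = 0.44; P(heads|C3) = 0.15.
Prior × likelihood for each source: 0.3·0.18=0.05400, 0.6·0.44=0.2640, 0.1·0.15=0.01500. Summing gives P(heads) = 0.33300.
P(Coin 3 | heads) = 0.01500 / 0.33300 = 0.0450.

Posterior probability ≈ 0.0450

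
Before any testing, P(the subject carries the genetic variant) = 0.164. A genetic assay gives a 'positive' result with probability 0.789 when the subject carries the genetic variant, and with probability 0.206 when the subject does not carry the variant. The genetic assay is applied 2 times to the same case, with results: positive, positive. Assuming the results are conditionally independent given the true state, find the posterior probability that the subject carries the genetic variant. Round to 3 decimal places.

Posterior P(H) ≈ 0.742

Let H be the event that the subject carries the genetic variant; start with P(H) = 0.164. P('positive'|H) = 0.789, P('positive'|¬H) = 0.206.
Update on result 1 ('positive'): P(H) ← 0.789·0.1640 / (0.789·0.1640 + 0.206·0.8360) = 0.12940/0.30161 = 0.4290.
Update on result 2 ('positive'): P(H) ← 0.789·0.4290 / (0.789·0.4290 + 0.206·0.5710) = 0.33849/0.45612 = 0.7421.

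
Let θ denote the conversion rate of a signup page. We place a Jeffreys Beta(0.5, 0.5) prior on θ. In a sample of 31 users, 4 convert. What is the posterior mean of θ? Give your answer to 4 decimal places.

The binomial likelihood is conjugate to the Beta prior: with 4 successes and 27 failures, the posterior is Beta(0.5+4, 0.5+27) = Beta(4.5, 27.5).
E[θ | data] = 4.5/(4.5+27.5) = 0.1406.

Posterior mean ≈ 0.1406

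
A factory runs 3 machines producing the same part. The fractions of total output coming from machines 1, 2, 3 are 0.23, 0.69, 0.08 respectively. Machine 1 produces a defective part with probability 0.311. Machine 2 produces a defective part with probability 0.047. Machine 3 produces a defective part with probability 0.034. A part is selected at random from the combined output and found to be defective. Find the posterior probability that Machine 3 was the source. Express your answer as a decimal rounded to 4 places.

Posterior probability ≈ 0.0255

P(defective|M1) = 0.311; P(defective|M2) = 0.047; P(defective|M3) = 0.034.
Prior × likelihood for each source: 0.23·0.311=0.07153, 0.69·0.047=0.03243, 0.08·0.034=0.002720. Summing gives P(defective) = 0.10668.
P(Machine 3 | defective) = 0.002720 / 0.10668 = 0.0255.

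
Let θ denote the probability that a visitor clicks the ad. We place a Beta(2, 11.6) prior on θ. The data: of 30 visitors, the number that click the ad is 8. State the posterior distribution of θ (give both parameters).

Observing 8 successes and 22 failures updates Beta(2, 11.6) by adding the success and failure counts to the two shape parameters: α = 2+8 = 10, β = 11.6+22 = 33.6.

Posterior: Beta(10, 33.6)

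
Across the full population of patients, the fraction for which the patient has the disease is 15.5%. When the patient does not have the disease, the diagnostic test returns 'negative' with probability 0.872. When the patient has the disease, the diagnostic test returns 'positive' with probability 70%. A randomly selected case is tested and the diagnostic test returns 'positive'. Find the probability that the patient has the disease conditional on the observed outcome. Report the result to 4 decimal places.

Let H be the event that the patient has the disease. P(H) = 0.155, so P(¬H) = 0.845. With E the 'positive' result, P(E|H) = 0.7 and P(E|¬H) = 0.128.
P(E) = 0.7·0.155 + 0.128·0.845 = 0.10850 + 0.10816 = 0.21666.
By Bayes' theorem, P(H|E) = 0.10850 / 0.21666 = 0.5008.

P(H | E) ≈ 0.5008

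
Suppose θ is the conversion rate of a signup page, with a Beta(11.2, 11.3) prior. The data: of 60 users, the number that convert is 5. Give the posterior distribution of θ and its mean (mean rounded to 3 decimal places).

Posterior: Beta(16.2, 66.3); mean ≈ 0.196

The binomial likelihood is conjugate to the Beta prior: with 5 successes and 55 failures, the posterior is Beta(11.2+5, 11.3+55) = Beta(16.2, 66.3).
E[θ | data] = 16.2/(16.2+66.3) = 0.196.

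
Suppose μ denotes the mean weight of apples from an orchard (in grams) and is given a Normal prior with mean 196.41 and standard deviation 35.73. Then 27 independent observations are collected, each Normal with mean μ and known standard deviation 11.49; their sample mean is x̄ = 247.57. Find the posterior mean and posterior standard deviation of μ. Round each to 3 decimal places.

Posterior mean ≈ 247.375; posterior SD ≈ 2.207

With known σ, the Normal prior is conjugate. Weight on the data is w = (n/σ²)/(n/σ² + 1/τ₀²) = 0.204514/(0.204514+0.00078331) = 0.99618.
Posterior mean = w·x̄ + (1−w)·μ₀ = 0.99618·247.57 + 0.0038155·196.41 = 247.375. Posterior variance = 1/(0.204514+0.00078331) = 4.87098, so SD = 2.207.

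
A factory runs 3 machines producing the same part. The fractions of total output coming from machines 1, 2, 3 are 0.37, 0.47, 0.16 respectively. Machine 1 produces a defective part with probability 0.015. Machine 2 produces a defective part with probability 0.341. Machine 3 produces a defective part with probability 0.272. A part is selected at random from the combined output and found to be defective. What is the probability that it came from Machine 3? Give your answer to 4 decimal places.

Tabulate prior·likelihood by source: [1] prior 0.37, lik 0.015, product 0.005550; [2] prior 0.47, lik 0.341, product 0.1603; [3] prior 0.16, lik 0.272, product 0.04352.
Normalizing constant = 0.20934; the posterior for Machine 3 is its product over the sum, 0.04352/0.20934 = 0.2079.

Posterior probability ≈ 0.2079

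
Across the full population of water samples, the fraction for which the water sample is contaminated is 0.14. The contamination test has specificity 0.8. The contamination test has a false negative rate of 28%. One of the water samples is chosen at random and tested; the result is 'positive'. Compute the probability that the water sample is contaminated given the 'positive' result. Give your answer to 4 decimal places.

Let H be the event that the water sample is contaminated. P(H) = 0.14, so P(¬H) = 0.86. With E the 'positive' result, P(E|H) = 0.72 and P(E|¬H) = 0.2.
P(E) = 0.72·0.14 + 0.2·0.86 = 0.10080 + 0.17200 = 0.27280.
By Bayes' theorem, P(H|E) = 0.10080 / 0.27280 = 0.3695.

P(H | E) ≈ 0.3695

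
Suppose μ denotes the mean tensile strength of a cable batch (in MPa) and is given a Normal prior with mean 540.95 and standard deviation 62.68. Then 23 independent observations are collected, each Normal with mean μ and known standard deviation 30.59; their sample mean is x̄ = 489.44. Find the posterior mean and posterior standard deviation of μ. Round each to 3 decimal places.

Prior precision 1/τ₀² = 1/62.68² = 0.00025453; data precision n/σ² = 23/30.59² = 0.0245793.
Posterior precision = 0.00025453 + 0.0245793 = 0.0248338, giving posterior SD = 1/√0.0248338 = 6.346.
Posterior mean = (0.00025453·540.95 + 0.0245793·489.44) / 0.0248338 = 489.968.

Posterior mean ≈ 489.968; posterior SD ≈ 6.346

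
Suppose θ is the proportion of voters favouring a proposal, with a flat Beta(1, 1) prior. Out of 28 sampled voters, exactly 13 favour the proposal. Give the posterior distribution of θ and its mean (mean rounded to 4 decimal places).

Posterior: Beta(14, 16); mean ≈ 0.4667

The binomial likelihood is conjugate to the Beta prior: with 13 successes and 15 failures, the posterior is Beta(1+13, 1+15) = Beta(14, 16).
E[θ | data] = 14/(14+16) = 0.4667.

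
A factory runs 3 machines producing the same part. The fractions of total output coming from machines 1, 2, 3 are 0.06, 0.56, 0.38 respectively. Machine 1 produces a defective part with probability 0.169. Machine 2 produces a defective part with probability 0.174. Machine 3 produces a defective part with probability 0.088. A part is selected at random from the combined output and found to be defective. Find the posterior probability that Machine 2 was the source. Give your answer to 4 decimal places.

P(defective|M1) = 0.169; P(defective|M2) = 0.174; P(defective|M3) = 0.088.
Prior × likelihood for each source: 0.06·0.169=0.01014, 0.56·0.174=0.09744, 0.38·0.088=0.03344. Summing gives P(defective) = 0.14102.
P(Machine 2 | defective) = 0.09744 / 0.14102 = 0.6910.

Posterior probability ≈ 0.6910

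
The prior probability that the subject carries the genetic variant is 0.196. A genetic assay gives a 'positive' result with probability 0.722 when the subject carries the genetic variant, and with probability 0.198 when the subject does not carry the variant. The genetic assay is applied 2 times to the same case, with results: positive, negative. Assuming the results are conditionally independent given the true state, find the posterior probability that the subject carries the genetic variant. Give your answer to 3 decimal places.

Posterior P(H) ≈ 0.236

With H the event that the subject carries the genetic variant, the joint likelihood of the observed sequence is P(data|H) = 0.722·0.278 = 0.20072 and P(data|¬H) = 0.198·0.802 = 0.15880.
Bayes: P(H|data) = 0.196·0.20072 / (0.196·0.20072 + 0.804·0.15880) = 0.039340/0.16701 = 0.2356.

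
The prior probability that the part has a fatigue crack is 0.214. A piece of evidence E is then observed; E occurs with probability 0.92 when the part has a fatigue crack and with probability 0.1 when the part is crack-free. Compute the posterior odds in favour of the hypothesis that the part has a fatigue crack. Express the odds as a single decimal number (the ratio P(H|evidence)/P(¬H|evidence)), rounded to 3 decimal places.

Posterior odds ≈ 2.505

Prior odds = 0.214/(1−0.214) = 0.27226. In log-odds, ln(0.27226) = -1.3010.
Add log likelihood ratio: ln(9.2000) = 2.2192.
Posterior log-odds = 0.91822, so posterior odds = exp(0.91822) = 2.5048.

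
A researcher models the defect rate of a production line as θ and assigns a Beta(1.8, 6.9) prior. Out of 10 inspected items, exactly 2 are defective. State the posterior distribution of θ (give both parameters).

Observing 2 successes and 8 failures updates Beta(1.8, 6.9) by adding the success and failure counts to the two shape parameters: α = 1.8+2 = 3.8, β = 6.9+8 = 14.9.

Posterior: Beta(3.8, 14.9)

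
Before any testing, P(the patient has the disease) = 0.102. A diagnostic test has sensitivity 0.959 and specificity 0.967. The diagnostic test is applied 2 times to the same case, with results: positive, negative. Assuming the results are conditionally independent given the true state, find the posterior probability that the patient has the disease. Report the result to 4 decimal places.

Posterior P(H) ≈ 0.1228

With H the event that the patient has the disease, the joint likelihood of the observed sequence is P(data|H) = 0.959·0.041 = 0.039319 and P(data|¬H) = 0.033·0.967 = 0.031911.
Bayes: P(H|data) = 0.102·0.039319 / (0.102·0.039319 + 0.898·0.031911) = 0.0040105/0.032667 = 0.1228.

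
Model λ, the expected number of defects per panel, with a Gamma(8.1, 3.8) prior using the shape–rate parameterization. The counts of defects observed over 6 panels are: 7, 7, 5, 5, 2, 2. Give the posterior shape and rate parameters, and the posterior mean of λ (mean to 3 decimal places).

Posterior: Gamma(shape=36.1, rate=9.8); mean ≈ 3.684

Total count ∑xᵢ = 28 over n = 6 panels.
Gamma is conjugate to the Poisson likelihood: posterior is Gamma(shape = 8.1+28 = 36.1, rate = 3.8+6 = 9.8).
E[λ | data] = 36.1/9.8 = 3.684.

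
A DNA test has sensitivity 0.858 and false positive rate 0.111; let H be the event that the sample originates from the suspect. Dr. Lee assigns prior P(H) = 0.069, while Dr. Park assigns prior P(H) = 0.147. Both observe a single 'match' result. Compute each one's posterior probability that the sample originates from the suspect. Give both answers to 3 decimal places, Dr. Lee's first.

Dr. Lee: 0.364; Dr. Park: 0.571

The likelihood ratio for a 'match' result is 0.858/0.111 = 7.7297.
Dr. Lee: prior odds 0.069/0.931 = 0.074114; posterior odds 0.57288; posterior probability 0.364.
Dr. Park: prior odds 0.147/0.853 = 0.17233; posterior odds 1.3321; posterior probability 0.571.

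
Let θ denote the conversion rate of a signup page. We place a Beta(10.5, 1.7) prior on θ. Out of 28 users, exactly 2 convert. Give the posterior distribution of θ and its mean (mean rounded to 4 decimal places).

The binomial likelihood is conjugate to the Beta prior: with 2 successes and 26 failures, the posterior is Beta(10.5+2, 1.7+26) = Beta(12.5, 27.7).
Posterior mean = α/(α+β) = 12.5/40.2 = 0.3109.

Posterior: Beta(12.5, 27.7); mean ≈ 0.3109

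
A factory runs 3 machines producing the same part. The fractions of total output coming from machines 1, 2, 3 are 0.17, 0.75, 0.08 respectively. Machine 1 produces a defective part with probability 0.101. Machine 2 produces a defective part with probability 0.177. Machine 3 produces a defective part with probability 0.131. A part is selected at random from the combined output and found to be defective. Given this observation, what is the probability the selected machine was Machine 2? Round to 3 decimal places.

Posterior probability ≈ 0.828

P(defective|M1) = 0.101; P(defective|M2) = 0.177; P(defective|M3) = 0.131.
Prior × likelihood for each source: 0.17·0.101=0.01717, 0.75·0.177=0.1327, 0.08·0.131=0.01048. Summing gives P(defective) = 0.16040.
P(Machine 2 | defective) = 0.1327 / 0.16040 = 0.828.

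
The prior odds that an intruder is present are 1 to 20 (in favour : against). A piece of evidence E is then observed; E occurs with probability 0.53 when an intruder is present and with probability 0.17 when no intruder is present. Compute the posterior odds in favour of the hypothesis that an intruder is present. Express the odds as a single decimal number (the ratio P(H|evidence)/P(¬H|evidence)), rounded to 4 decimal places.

Prior odds = 1/20 = 0.050000.
Likelihood ratio for E = 0.53/0.17 = 3.1176.
Posterior odds = prior odds × LR = 0.15588.

Posterior odds ≈ 0.1559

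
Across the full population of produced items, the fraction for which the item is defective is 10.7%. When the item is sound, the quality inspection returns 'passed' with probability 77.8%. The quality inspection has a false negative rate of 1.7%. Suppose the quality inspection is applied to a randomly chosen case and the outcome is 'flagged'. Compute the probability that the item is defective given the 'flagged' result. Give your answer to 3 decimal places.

Write H for 'the item is defective'. Prior odds H:¬H = 0.107/0.893 = 0.11982. For the 'flagged' outcome, the likelihood ratio is 0.983/0.222 = 4.4279.
Posterior odds = 0.11982 × 4.4279 = 0.53056, so P(H|E) = 0.53056/(1+0.53056) = 0.347.

P(H | E) ≈ 0.347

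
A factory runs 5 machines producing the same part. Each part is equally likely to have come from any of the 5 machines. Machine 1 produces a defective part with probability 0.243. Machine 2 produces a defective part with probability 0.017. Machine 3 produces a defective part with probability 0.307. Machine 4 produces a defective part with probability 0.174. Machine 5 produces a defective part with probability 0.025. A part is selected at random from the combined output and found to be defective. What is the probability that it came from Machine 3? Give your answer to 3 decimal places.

P(defective|M1) = 0.243; P(defective|M2) = 0.017; P(defective|M3) = 0.307; P(defective|M4) = 0.174; P(defective|M5) = 0.025.
Prior × likelihood for each source: 0.2·0.243=0.04860, 0.2·0.017=0.003400, 0.2·0.307=0.06140, 0.2·0.174=0.03480, 0.2·0.025=0.005000. Summing gives P(defective) = 0.15320.
P(Machine 3 | defective) = 0.06140 / 0.15320 = 0.401.

Posterior probability ≈ 0.401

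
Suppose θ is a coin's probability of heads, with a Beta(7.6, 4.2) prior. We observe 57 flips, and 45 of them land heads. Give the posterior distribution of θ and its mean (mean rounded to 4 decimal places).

Observing 45 successes and 12 failures updates Beta(7.6, 4.2) by adding the success and failure counts to the two shape parameters: α = 7.6+45 = 52.6, β = 4.2+12 = 16.2.
Posterior mean = α/(α+β) = 52.6/68.8 = 0.7645.

Posterior: Beta(52.6, 16.2); mean ≈ 0.7645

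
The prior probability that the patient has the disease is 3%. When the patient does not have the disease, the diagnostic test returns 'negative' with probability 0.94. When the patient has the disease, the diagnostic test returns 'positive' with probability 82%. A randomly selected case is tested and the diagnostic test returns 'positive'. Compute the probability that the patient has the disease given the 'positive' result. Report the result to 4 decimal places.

Write H for 'the patient has the disease'. Prior odds H:¬H = 0.03/0.97 = 0.030928. For the 'positive' outcome, the likelihood ratio is 0.82/0.06 = 13.667.
Posterior odds = 0.030928 × 13.667 = 0.42268, so P(H|E) = 0.42268/(1+0.42268) = 0.2971.

P(H | E) ≈ 0.2971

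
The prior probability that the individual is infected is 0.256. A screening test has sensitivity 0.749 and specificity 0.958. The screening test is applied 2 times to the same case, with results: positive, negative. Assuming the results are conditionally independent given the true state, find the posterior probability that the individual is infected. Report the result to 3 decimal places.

Posterior P(H) ≈ 0.617

Let H be the event that the individual is infected; start with P(H) = 0.256. P('positive'|H) = 0.749, P('positive'|¬H) = 0.042.
Update on result 1 ('positive'): P(H) ← 0.749·0.2560 / (0.749·0.2560 + 0.042·0.7440) = 0.19174/0.22299 = 0.8599.
Update on result 2 ('negative'): P(H) ← 0.251·0.8599 / (0.251·0.8599 + 0.958·0.1401) = 0.21583/0.35007 = 0.6165.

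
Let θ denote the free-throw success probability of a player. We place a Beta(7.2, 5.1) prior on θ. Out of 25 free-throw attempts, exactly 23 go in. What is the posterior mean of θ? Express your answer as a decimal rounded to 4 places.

The binomial likelihood is conjugate to the Beta prior: with 23 successes and 2 failures, the posterior is Beta(7.2+23, 5.1+2) = Beta(30.2, 7.1).
Posterior mean = α/(α+β) = 30.2/37.3 = 0.8097.

Posterior mean ≈ 0.8097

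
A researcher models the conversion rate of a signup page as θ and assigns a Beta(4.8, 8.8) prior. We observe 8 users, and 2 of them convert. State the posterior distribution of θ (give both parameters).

Posterior: Beta(6.8, 14.8)

Observing 2 successes and 6 failures updates Beta(4.8, 8.8) by adding the success and failure counts to the two shape parameters: α = 4.8+2 = 6.8, β = 8.8+6 = 14.8.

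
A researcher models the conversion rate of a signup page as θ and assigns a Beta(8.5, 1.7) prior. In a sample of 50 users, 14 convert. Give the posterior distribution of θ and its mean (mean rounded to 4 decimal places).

Posterior: Beta(22.5, 37.7); mean ≈ 0.3738

Observing 14 successes and 36 failures updates Beta(8.5, 1.7) by adding the success and failure counts to the two shape parameters: α = 8.5+14 = 22.5, β = 1.7+36 = 37.7.
Posterior mean = α/(α+β) = 22.5/60.2 = 0.3738.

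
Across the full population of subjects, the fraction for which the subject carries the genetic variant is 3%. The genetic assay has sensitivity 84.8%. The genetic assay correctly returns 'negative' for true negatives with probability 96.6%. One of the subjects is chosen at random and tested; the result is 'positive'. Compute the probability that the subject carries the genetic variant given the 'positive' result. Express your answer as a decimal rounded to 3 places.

Let H be the event that the subject carries the genetic variant. P(H) = 0.03, so P(¬H) = 0.97. With E the 'positive' result, P(E|H) = 0.848 and P(E|¬H) = 0.034.
P(E) = 0.848·0.03 + 0.034·0.97 = 0.025440 + 0.032980 = 0.058420.
By Bayes' theorem, P(H|E) = 0.025440 / 0.058420 = 0.435.

P(H | E) ≈ 0.435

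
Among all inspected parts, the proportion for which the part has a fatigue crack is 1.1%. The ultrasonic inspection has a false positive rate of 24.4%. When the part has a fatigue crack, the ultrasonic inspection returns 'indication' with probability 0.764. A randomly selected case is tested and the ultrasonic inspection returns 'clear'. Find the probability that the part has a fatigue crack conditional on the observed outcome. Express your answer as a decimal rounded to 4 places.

Let H be the event that the part has a fatigue crack. P(H) = 0.011, so P(¬H) = 0.989. With E the 'clear' result, P(E|H) = 0.236 and P(E|¬H) = 0.756.
P(E) = 0.236·0.011 + 0.756·0.989 = 0.0025960 + 0.74768 = 0.75028.
By Bayes' theorem, P(H|E) = 0.0025960 / 0.75028 = 0.0035.

P(H | E) ≈ 0.0035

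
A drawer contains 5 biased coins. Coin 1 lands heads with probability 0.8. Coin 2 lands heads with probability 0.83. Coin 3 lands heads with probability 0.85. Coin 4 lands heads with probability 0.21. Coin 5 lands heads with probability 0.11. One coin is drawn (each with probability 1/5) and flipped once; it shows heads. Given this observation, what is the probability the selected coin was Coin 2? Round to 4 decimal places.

P(heads|C1) = 0.8; P(heads|C2) = 0.83; P(heads|C3) = 0.85; P(heads|C4) = 0.21; P(heads|C5) = 0.11.
Prior × likelihood for each source: 0.2·0.8=0.1600, 0.2·0.83=0.1660, 0.2·0.85=0.1700, 0.2·0.21=0.04200, 0.2·0.11=0.02200. Summing gives P(heads) = 0.56000.
P(Coin 2 | heads) = 0.1660 / 0.56000 = 0.2964.

Posterior probability ≈ 0.2964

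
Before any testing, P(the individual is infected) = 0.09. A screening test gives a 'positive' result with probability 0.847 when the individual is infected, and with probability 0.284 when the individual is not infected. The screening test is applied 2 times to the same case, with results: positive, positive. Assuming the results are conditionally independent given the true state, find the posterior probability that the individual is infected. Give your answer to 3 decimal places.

With H the event that the individual is infected, the joint likelihood of the observed sequence is P(data|H) = 0.847·0.847 = 0.71741 and P(data|¬H) = 0.284·0.284 = 0.080656.
Bayes: P(H|data) = 0.09·0.71741 / (0.09·0.71741 + 0.91·0.080656) = 0.064567/0.13796 = 0.4680.

Posterior P(H) ≈ 0.468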